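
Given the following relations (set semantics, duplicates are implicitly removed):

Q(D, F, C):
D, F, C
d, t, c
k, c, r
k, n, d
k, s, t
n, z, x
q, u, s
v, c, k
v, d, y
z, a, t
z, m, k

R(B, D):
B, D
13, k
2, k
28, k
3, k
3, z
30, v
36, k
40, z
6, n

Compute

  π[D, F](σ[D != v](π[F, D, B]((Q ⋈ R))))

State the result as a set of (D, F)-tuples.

{(k, c), (k, n), (k, s), (n, z), (z, a), (z, m)}

Natural join on D: {(k, c, r, 13), (k, c, r, 2), (k, c, r, 28), (k, c, r, 3), (k, c, r, 36), (k, n, d, 13), (k, n, d, 2), (k, n, d, 28), (k, n, d, 3), (k, n, d, 36), (k, s, t, 13), (k, s, t, 2), (k, s, t, 28), (k, s, t, 3), (k, s, t, 36), (n, z, x, 6), (v, c, k, 30), (v, d, y, 30), (z, a, t, 3), (z, a, t, 40), (z, m, k, 3), (z, m, k, 40)}
Keep only column(s) F, D, B: {(a, z, 3), (a, z, 40), (c, k, 13), (c, k, 2), (c, k, 28), (c, k, 3), (c, k, 36), (c, v, 30), (d, v, 30), (m, z, 3), (m, z, 40), (n, k, 13), (n, k, 2), (n, k, 28), (n, k, 3), (n, k, 36), (s, k, 13), (s, k, 2), (s, k, 28), (s, k, 3), (s, k, 36), (z, n, 6)}
Apply σ_{D != v}; surviving tuples: {(a, z, 3), (a, z, 40), (c, k, 13), (c, k, 2), (c, k, 28), (c, k, 3), (c, k, 36), (m, z, 3), (m, z, 40), (n, k, 13), (n, k, 2), (n, k, 28), (n, k, 3), (n, k, 36), (s, k, 13), (s, k, 2), (s, k, 28), (s, k, 3), (s, k, 36), (z, n, 6)}
Keep only column(s) D, F (14 duplicate(s) eliminated): {(k, c), (k, n), (k, s), (n, z), (z, a), (z, m)}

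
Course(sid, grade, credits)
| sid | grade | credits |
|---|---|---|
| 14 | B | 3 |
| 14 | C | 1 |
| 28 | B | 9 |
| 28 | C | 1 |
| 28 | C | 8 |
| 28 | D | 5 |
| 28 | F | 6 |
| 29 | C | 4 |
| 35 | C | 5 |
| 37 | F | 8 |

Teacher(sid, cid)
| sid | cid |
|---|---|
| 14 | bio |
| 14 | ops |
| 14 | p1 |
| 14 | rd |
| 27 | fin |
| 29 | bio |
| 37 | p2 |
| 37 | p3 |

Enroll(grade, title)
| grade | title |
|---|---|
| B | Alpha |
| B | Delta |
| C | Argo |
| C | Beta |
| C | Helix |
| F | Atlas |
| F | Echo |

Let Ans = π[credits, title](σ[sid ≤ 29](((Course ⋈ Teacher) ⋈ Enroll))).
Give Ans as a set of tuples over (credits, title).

{(1, Argo), (1, Beta), (1, Helix), (3, Alpha), (3, Delta), (4, Argo), (4, Beta), (4, Helix)}

Natural join on sid: {(14, B, 3, bio), (14, B, 3, ops), (14, B, 3, p1), (14, B, 3, rd), (14, C, 1, bio), (14, C, 1, ops), (14, C, 1, p1), (14, C, 1, rd), (29, C, 4, bio), (37, F, 8, p2), (37, F, 8, p3)}
Natural join on grade: {(14, B, 3, bio, Alpha), (14, B, 3, bio, Delta), (14, B, 3, ops, Alpha), (14, B, 3, ops, Delta), (14, B, 3, p1, Alpha), (14, B, 3, p1, Delta), (14, B, 3, rd, Alpha), (14, B, 3, rd, Delta), (14, C, 1, bio, Argo), (14, C, 1, bio, Beta), (14, C, 1, bio, Helix), (14, C, 1, ops, Argo), (14, C, 1, ops, Beta), (14, C, 1, ops, Helix), (14, C, 1, p1, Argo), (14, C, 1, p1, Beta), (14, C, 1, p1, Helix), (14, C, 1, rd, Argo), (14, C, 1, rd, Beta), (14, C, 1, rd, Helix), (29, C, 4, bio, Argo), (29, C, 4, bio, Beta), (29, C, 4, bio, Helix), (37, F, 8, p2, Atlas), (37, F, 8, p2, Echo), (37, F, 8, p3, Atlas), (37, F, 8, p3, Echo)}
Apply σ_{sid ≤ 29}; surviving tuples: {(14, B, 3, bio, Alpha), (14, B, 3, bio, Delta), (14, B, 3, ops, Alpha), (14, B, 3, ops, Delta), (14, B, 3, p1, Alpha), (14, B, 3, p1, Delta), (14, B, 3, rd, Alpha), (14, B, 3, rd, Delta), (14, C, 1, bio, Argo), (14, C, 1, bio, Beta), (14, C, 1, bio, Helix), (14, C, 1, ops, Argo), (14, C, 1, ops, Beta), (14, C, 1, ops, Helix), (14, C, 1, p1, Argo), (14, C, 1, p1, Beta), (14, C, 1, p1, Helix), (14, C, 1, rd, Argo), (14, C, 1, rd, Beta), (14, C, 1, rd, Helix), (29, C, 4, bio, Argo), (29, C, 4, bio, Beta), (29, C, 4, bio, Helix)}
π[credits, title]: project onto (credits, title) (15 duplicate(s) eliminated) → {(1, Argo), (1, Beta), (1, Helix), (3, Alpha), (3, Delta), (4, Argo), (4, Beta), (4, Helix)}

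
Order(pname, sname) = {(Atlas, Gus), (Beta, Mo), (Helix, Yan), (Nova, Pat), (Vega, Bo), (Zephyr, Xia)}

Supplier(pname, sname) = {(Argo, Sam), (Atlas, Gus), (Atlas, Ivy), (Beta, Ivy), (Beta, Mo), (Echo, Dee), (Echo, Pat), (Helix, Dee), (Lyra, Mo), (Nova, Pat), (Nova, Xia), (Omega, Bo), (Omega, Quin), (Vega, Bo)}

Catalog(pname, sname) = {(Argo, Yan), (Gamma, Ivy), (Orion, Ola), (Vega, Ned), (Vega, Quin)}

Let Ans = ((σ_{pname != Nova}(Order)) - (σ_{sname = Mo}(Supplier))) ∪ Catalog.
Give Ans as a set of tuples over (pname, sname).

Selection pname != Nova: {(Atlas, Gus), (Beta, Mo), (Helix, Yan), (Vega, Bo), (Zephyr, Xia)}
Selection sname = Mo: {(Beta, Mo), (Lyra, Mo)}
Set difference of the two operands is {(Atlas, Gus), (Helix, Yan), (Vega, Bo), (Zephyr, Xia)}.
Set union of the two operands is {(Argo, Yan), (Atlas, Gus), (Gamma, Ivy), (Helix, Yan), (Orion, Ola), (Vega, Bo), (Vega, Ned), (Vega, Quin), (Zephyr, Xia)}.

{(Argo, Yan), (Atlas, Gus), (Gamma, Ivy), (Helix, Yan), (Orion, Ola), (Vega, Bo), (Vega, Ned), (Vega, Quin), (Zephyr, Xia)}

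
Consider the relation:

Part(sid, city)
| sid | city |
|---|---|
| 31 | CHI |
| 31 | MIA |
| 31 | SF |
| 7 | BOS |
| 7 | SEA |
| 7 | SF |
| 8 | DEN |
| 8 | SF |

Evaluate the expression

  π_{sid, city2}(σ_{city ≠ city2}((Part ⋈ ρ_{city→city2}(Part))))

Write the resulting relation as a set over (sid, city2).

ρ[city→city2]: schema becomes (sid, city2); tuples unchanged.
Natural join on sid: {(31, CHI, CHI), (31, CHI, MIA), (31, CHI, SF), (31, MIA, CHI), (31, MIA, MIA), (31, MIA, SF), (31, SF, CHI), (31, SF, MIA), (31, SF, SF), (7, BOS, BOS), (7, BOS, SEA), (7, BOS, SF), (7, SEA, BOS), (7, SEA, SEA), (7, SEA, SF), (7, SF, BOS), (7, SF, SEA), (7, SF, SF), (8, DEN, DEN), (8, DEN, SF), (8, SF, DEN), (8, SF, SF)}
Apply σ_{city ≠ city2}; surviving tuples: {(31, CHI, MIA), (31, CHI, SF), (31, MIA, CHI), (31, MIA, SF), (31, SF, CHI), (31, SF, MIA), (7, BOS, SEA), (7, BOS, SF), (7, SEA, BOS), (7, SEA, SF), (7, SF, BOS), (7, SF, SEA), (8, DEN, SF), (8, SF, DEN)}
Projecting to sid, city2 (6 duplicate(s) eliminated): {(31, CHI), (31, MIA), (31, SF), (7, BOS), (7, SEA), (7, SF), (8, DEN), (8, SF)}

{(31, CHI), (31, MIA), (31, SF), (7, BOS), (7, SEA), (7, SF), (8, DEN), (8, SF)}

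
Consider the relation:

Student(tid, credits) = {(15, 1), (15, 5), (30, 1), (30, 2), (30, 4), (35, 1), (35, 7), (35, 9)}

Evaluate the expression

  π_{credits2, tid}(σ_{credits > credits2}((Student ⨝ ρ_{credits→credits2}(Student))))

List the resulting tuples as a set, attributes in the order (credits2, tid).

ρ[credits→credits2]: schema becomes (tid, credits2); tuples unchanged.
Joining Student and ρ_{credits→credits2}(Student) on tid yields {(15, 1, 1), (15, 1, 5), (15, 5, 1), (15, 5, 5), (30, 1, 1), (30, 1, 2), (30, 1, 4), (30, 2, 1), (30, 2, 2), (30, 2, 4), (30, 4, 1), (30, 4, 2), (30, 4, 4), (35, 1, 1), (35, 1, 7), (35, 1, 9), (35, 7, 1), (35, 7, 7), (35, 7, 9), (35, 9, 1), (35, 9, 7), (35, 9, 9)}.
Filtering on credits > credits2 leaves {(15, 5, 1), (30, 2, 1), (30, 4, 1), (30, 4, 2), (35, 7, 1), (35, 9, 1), (35, 9, 7)}.
π[credits2, tid]: project onto (credits2, tid) (2 duplicate(s) eliminated) → {(1, 15), (1, 30), (1, 35), (2, 30), (7, 35)}

{(1, 15), (1, 30), (1, 35), (2, 30), (7, 35)}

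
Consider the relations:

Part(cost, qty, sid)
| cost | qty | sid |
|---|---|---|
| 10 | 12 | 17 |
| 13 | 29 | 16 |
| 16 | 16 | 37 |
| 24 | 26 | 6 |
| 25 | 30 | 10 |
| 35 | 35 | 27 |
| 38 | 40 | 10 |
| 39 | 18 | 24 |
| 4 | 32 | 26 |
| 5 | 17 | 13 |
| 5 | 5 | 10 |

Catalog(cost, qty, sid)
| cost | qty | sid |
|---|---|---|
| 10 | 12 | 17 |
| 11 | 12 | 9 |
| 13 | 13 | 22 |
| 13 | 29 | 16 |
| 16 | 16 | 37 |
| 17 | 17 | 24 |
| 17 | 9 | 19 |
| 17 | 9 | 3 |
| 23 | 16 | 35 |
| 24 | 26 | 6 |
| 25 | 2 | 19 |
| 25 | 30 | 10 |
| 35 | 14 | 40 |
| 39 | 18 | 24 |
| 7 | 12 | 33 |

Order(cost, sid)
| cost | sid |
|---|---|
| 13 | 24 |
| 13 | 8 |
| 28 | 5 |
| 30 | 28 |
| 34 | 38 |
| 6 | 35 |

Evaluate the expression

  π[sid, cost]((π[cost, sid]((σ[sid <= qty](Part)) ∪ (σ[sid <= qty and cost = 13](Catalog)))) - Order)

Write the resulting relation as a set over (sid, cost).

Filtering on sid <= qty leaves {(13, 29, 16), (24, 26, 6), (25, 30, 10), (35, 35, 27), (38, 40, 10), (4, 32, 26), (5, 17, 13)}.
Filtering on sid <= qty and cost = 13 leaves {(13, 29, 16)}.
Taking the union: {(13, 29, 16), (24, 26, 6), (25, 30, 10), (35, 35, 27), (38, 40, 10), (4, 32, 26), (5, 17, 13)}
Projecting to cost, sid: {(13, 16), (24, 6), (25, 10), (35, 27), (38, 10), (4, 26), (5, 13)}
Taking the difference: {(13, 16), (24, 6), (25, 10), (35, 27), (38, 10), (4, 26), (5, 13)}
Projecting to sid, cost: {(10, 25), (10, 38), (13, 5), (16, 13), (26, 4), (27, 35), (6, 24)}

{(10, 25), (10, 38), (13, 5), (16, 13), (26, 4), (27, 35), (6, 24)}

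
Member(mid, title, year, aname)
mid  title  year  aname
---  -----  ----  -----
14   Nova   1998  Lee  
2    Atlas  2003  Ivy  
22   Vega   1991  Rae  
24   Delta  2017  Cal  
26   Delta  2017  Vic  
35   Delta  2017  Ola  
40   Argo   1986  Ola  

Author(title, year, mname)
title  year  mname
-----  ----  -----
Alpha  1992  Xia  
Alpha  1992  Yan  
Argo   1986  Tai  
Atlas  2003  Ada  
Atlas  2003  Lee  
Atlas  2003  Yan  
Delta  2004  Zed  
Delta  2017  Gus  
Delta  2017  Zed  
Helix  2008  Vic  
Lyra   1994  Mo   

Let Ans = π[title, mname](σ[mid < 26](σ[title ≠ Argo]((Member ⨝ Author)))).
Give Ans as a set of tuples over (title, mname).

{(Atlas, Ada), (Atlas, Lee), (Atlas, Yan), (Delta, Gus), (Delta, Zed)}

Joining Member and Author on title, year yields {(2, Atlas, 2003, Ivy, Ada), (2, Atlas, 2003, Ivy, Lee), (2, Atlas, 2003, Ivy, Yan), (24, Delta, 2017, Cal, Gus), (24, Delta, 2017, Cal, Zed), (26, Delta, 2017, Vic, Gus), (26, Delta, 2017, Vic, Zed), (35, Delta, 2017, Ola, Gus), (35, Delta, 2017, Ola, Zed), (40, Argo, 1986, Ola, Tai)}.
Selection title ≠ Argo: {(2, Atlas, 2003, Ivy, Ada), (2, Atlas, 2003, Ivy, Lee), (2, Atlas, 2003, Ivy, Yan), (24, Delta, 2017, Cal, Gus), (24, Delta, 2017, Cal, Zed), (26, Delta, 2017, Vic, Gus), (26, Delta, 2017, Vic, Zed), (35, Delta, 2017, Ola, Gus), (35, Delta, 2017, Ola, Zed)}
Selection mid < 26: {(2, Atlas, 2003, Ivy, Ada), (2, Atlas, 2003, Ivy, Lee), (2, Atlas, 2003, Ivy, Yan), (24, Delta, 2017, Cal, Gus), (24, Delta, 2017, Cal, Zed)}
π_{title, mname} gives {(Atlas, Ada), (Atlas, Lee), (Atlas, Yan), (Delta, Gus), (Delta, Zed)}.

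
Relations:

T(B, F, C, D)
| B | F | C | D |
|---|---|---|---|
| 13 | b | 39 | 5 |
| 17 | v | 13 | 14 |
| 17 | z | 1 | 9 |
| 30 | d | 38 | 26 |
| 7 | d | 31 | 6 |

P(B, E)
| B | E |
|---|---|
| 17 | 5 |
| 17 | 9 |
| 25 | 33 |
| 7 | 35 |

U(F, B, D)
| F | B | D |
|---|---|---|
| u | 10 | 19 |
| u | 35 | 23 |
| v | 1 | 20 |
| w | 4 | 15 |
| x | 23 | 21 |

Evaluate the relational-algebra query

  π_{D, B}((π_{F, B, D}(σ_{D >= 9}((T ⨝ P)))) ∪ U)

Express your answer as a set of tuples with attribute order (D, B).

Joining T and P on B yields {(17, v, 13, 14, 5), (17, v, 13, 14, 9), (17, z, 1, 9, 5), (17, z, 1, 9, 9), (7, d, 31, 6, 35)}.
Filtering on D >= 9 leaves {(17, v, 13, 14, 5), (17, v, 13, 14, 9), (17, z, 1, 9, 5), (17, z, 1, 9, 9)}.
π[F, B, D]: project onto (F, B, D) (2 duplicate(s) eliminated) → {(v, 17, 14), (z, 17, 9)}
Union: {(v, 17, 14), (z, 17, 9)} with {(u, 10, 19), (u, 35, 23), (v, 1, 20), (w, 4, 15), (x, 23, 21)} → {(u, 10, 19), (u, 35, 23), (v, 1, 20), (v, 17, 14), (w, 4, 15), (x, 23, 21), (z, 17, 9)}
π[D, B]: project onto (D, B) → {(14, 17), (15, 4), (19, 10), (20, 1), (21, 23), (23, 35), (9, 17)}

{(14, 17), (15, 4), (19, 10), (20, 1), (21, 23), (23, 35), (9, 17)}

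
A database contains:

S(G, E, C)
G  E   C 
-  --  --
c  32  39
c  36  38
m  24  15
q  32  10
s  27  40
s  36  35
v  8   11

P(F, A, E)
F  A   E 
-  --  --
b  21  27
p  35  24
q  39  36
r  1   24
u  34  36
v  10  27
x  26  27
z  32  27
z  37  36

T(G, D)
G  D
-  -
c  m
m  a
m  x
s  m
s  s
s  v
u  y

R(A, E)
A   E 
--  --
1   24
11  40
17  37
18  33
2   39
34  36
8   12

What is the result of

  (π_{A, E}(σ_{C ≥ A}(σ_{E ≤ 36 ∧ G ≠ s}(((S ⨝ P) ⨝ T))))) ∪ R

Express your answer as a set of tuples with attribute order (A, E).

Joining S and P on E yields {(c, 36, 38, q, 39), (c, 36, 38, u, 34), (c, 36, 38, z, 37), (m, 24, 15, p, 35), (m, 24, 15, r, 1), (s, 27, 40, b, 21), (s, 27, 40, v, 10), (s, 27, 40, x, 26), (s, 27, 40, z, 32), (s, 36, 35, q, 39), (s, 36, 35, u, 34), (s, 36, 35, z, 37)}.
Joining (S ⨝ P) and T on G yields {(c, 36, 38, q, 39, m), (c, 36, 38, u, 34, m), (c, 36, 38, z, 37, m), (m, 24, 15, p, 35, a), (m, 24, 15, p, 35, x), (m, 24, 15, r, 1, a), (m, 24, 15, r, 1, x), (s, 27, 40, b, 21, m), (s, 27, 40, b, 21, s), (s, 27, 40, b, 21, v), (s, 27, 40, v, 10, m), (s, 27, 40, v, 10, s), (s, 27, 40, v, 10, v), (s, 27, 40, x, 26, m), (s, 27, 40, x, 26, s), (s, 27, 40, x, 26, v), (s, 27, 40, z, 32, m), (s, 27, 40, z, 32, s), (s, 27, 40, z, 32, v), (s, 36, 35, q, 39, m), (s, 36, 35, q, 39, s), (s, 36, 35, q, 39, v), (s, 36, 35, u, 34, m), (s, 36, 35, u, 34, s), (s, 36, 35, u, 34, v), (s, 36, 35, z, 37, m), (s, 36, 35, z, 37, s), (s, 36, 35, z, 37, v)}.
Filtering on E ≤ 36 ∧ G ≠ s leaves {(c, 36, 38, q, 39, m), (c, 36, 38, u, 34, m), (c, 36, 38, z, 37, m), (m, 24, 15, p, 35, a), (m, 24, 15, p, 35, x), (m, 24, 15, r, 1, a), (m, 24, 15, r, 1, x)}.
Filtering on C ≥ A leaves {(c, 36, 38, u, 34, m), (c, 36, 38, z, 37, m), (m, 24, 15, r, 1, a), (m, 24, 15, r, 1, x)}.
Projecting to A, E (1 duplicate(s) eliminated): {(1, 24), (34, 36), (37, 36)}
Set union of the two operands is {(1, 24), (11, 40), (17, 37), (18, 33), (2, 39), (34, 36), (37, 36), (8, 12)}.

{(1, 24), (11, 40), (17, 37), (18, 33), (2, 39), (34, 36), (37, 36), (8, 12)}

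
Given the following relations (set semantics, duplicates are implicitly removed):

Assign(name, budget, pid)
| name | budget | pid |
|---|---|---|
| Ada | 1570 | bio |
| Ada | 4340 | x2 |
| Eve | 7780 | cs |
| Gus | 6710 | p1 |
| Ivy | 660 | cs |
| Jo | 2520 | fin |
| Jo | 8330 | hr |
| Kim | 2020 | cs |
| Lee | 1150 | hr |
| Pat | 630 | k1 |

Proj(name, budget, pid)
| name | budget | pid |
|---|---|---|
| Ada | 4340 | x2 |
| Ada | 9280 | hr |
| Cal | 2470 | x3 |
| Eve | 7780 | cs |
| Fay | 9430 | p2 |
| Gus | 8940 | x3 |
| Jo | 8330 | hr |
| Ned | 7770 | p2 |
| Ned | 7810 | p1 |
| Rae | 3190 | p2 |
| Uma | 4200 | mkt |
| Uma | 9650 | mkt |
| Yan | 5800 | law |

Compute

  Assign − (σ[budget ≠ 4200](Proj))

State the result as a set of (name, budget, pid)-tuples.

{(Ada, 1570, bio), (Gus, 6710, p1), (Ivy, 660, cs), (Jo, 2520, fin), (Kim, 2020, cs), (Lee, 1150, hr), (Pat, 630, k1)}

Selection budget ≠ 4200: {(Ada, 4340, x2), (Ada, 9280, hr), (Cal, 2470, x3), (Eve, 7780, cs), (Fay, 9430, p2), (Gus, 8940, x3), (Jo, 8330, hr), (Ned, 7770, p2), (Ned, 7810, p1), (Rae, 3190, p2), (Uma, 9650, mkt), (Yan, 5800, law)}
Set difference of the two operands is {(Ada, 1570, bio), (Gus, 6710, p1), (Ivy, 660, cs), (Jo, 2520, fin), (Kim, 2020, cs), (Lee, 1150, hr), (Pat, 630, k1)}.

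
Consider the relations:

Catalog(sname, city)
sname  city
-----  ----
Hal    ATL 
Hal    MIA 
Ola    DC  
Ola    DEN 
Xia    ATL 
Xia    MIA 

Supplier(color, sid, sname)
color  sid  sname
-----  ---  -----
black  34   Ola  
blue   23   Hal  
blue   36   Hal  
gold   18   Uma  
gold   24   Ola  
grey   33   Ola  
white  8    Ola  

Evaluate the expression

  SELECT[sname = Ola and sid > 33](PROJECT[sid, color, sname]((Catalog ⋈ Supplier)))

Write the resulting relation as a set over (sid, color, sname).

{(34, black, Ola)}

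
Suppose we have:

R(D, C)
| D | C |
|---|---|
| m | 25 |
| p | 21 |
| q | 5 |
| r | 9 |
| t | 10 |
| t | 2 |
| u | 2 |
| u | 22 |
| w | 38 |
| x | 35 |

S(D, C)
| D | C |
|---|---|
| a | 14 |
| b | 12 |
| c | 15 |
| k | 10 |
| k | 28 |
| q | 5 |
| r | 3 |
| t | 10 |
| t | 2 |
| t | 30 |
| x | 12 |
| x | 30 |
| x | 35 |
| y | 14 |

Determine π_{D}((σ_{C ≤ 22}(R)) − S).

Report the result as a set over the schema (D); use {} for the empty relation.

Filtering on C ≤ 22 leaves {(p, 21), (q, 5), (r, 9), (t, 10), (t, 2), (u, 2), (u, 22)}.
Taking the difference: {(p, 21), (r, 9), (u, 2), (u, 22)}
Projecting to D (1 duplicate(s) eliminated): {p, r, u}

{p, r, u}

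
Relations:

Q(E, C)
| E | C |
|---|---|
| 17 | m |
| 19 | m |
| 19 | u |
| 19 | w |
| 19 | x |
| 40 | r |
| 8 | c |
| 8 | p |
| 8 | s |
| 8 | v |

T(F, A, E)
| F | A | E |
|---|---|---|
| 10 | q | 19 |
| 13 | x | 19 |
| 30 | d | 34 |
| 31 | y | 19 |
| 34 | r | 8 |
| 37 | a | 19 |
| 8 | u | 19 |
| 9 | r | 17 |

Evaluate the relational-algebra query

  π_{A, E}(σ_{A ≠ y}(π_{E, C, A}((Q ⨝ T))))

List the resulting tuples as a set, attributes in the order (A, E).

Q ⋈ T (natural join on E): {(17, m, 9, r), (19, m, 10, q), (19, m, 13, x), (19, m, 31, y), (19, m, 37, a), (19, m, 8, u), (19, u, 10, q), (19, u, 13, x), (19, u, 31, y), (19, u, 37, a), (19, u, 8, u), (19, w, 10, q), (19, w, 13, x), (19, w, 31, y), (19, w, 37, a), (19, w, 8, u), (19, x, 10, q), (19, x, 13, x), (19, x, 31, y), (19, x, 37, a), (19, x, 8, u), (8, c, 34, r), (8, p, 34, r), (8, s, 34, r), (8, v, 34, r)}
π[E, C, A]: project onto (E, C, A) → {(17, m, r), (19, m, a), (19, m, q), (19, m, u), (19, m, x), (19, m, y), (19, u, a), (19, u, q), (19, u, u), (19, u, x), (19, u, y), (19, w, a), (19, w, q), (19, w, u), (19, w, x), (19, w, y), (19, x, a), (19, x, q), (19, x, u), (19, x, x), (19, x, y), (8, c, r), (8, p, r), (8, s, r), (8, v, r)}
Apply σ_{A ≠ y}; surviving tuples: {(17, m, r), (19, m, a), (19, m, q), (19, m, u), (19, m, x), (19, u, a), (19, u, q), (19, u, u), (19, u, x), (19, w, a), (19, w, q), (19, w, u), (19, w, x), (19, x, a), (19, x, q), (19, x, u), (19, x, x), (8, c, r), (8, p, r), (8, s, r), (8, v, r)}
π[A, E]: project onto (A, E) (15 duplicate(s) eliminated) → {(a, 19), (q, 19), (r, 17), (r, 8), (u, 19), (x, 19)}

{(a, 19), (q, 19), (r, 17), (r, 8), (u, 19), (x, 19)}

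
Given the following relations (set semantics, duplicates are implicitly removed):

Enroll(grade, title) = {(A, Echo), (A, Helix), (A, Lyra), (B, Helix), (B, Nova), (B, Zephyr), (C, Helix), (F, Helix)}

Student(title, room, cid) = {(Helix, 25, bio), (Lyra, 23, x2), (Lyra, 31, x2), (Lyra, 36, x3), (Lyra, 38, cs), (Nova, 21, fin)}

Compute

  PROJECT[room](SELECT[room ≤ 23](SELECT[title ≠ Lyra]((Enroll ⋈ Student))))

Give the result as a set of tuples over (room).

{21}

Joining Enroll and Student on title yields {(A, Helix, 25, bio), (A, Lyra, 23, x2), (A, Lyra, 31, x2), (A, Lyra, 36, x3), (A, Lyra, 38, cs), (B, Helix, 25, bio), (B, Nova, 21, fin), (C, Helix, 25, bio), (F, Helix, 25, bio)}.
Filtering on title ≠ Lyra leaves {(A, Helix, 25, bio), (B, Helix, 25, bio), (B, Nova, 21, fin), (C, Helix, 25, bio), (F, Helix, 25, bio)}.
Filtering on room ≤ 23 leaves {(B, Nova, 21, fin)}.
π_{room} gives {21}.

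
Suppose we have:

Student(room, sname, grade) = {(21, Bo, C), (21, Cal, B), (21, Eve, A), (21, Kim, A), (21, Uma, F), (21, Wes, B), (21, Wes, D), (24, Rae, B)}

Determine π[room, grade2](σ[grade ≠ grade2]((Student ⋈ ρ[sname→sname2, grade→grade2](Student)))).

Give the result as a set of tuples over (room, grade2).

ρ[sname→sname2, grade→grade2]: schema becomes (room, sname2, grade2); tuples unchanged.
Natural join on room: {(21, Bo, C, Bo, C), (21, Bo, C, Cal, B), (21, Bo, C, Eve, A), (21, Bo, C, Kim, A), (21, Bo, C, Uma, F), (21, Bo, C, Wes, B), (21, Bo, C, Wes, D), (21, Cal, B, Bo, C), (21, Cal, B, Cal, B), (21, Cal, B, Eve, A), (21, Cal, B, Kim, A), (21, Cal, B, Uma, F), (21, Cal, B, Wes, B), (21, Cal, B, Wes, D), (21, Eve, A, Bo, C), (21, Eve, A, Cal, B), (21, Eve, A, Eve, A), (21, Eve, A, Kim, A), (21, Eve, A, Uma, F), (21, Eve, A, Wes, B), (21, Eve, A, Wes, D), (21, Kim, A, Bo, C), (21, Kim, A, Cal, B), (21, Kim, A, Eve, A), (21, Kim, A, Kim, A), (21, Kim, A, Uma, F), (21, Kim, A, Wes, B), (21, Kim, A, Wes, D), (21, Uma, F, Bo, C), (21, Uma, F, Cal, B), (21, Uma, F, Eve, A), (21, Uma, F, Kim, A), (21, Uma, F, Uma, F), (21, Uma, F, Wes, B), (21, Uma, F, Wes, D), (21, Wes, B, Bo, C), (21, Wes, B, Cal, B), (21, Wes, B, Eve, A), (21, Wes, B, Kim, A), (21, Wes, B, Uma, F), (21, Wes, B, Wes, B), (21, Wes, B, Wes, D), (21, Wes, D, Bo, C), (21, Wes, D, Cal, B), (21, Wes, D, Eve, A), (21, Wes, D, Kim, A), (21, Wes, D, Uma, F), (21, Wes, D, Wes, B), (21, Wes, D, Wes, D), (24, Rae, B, Rae, B)}
σ[grade ≠ grade2]: keep tuples satisfying grade ≠ grade2 → {(21, Bo, C, Cal, B), (21, Bo, C, Eve, A), (21, Bo, C, Kim, A), (21, Bo, C, Uma, F), (21, Bo, C, Wes, B), (21, Bo, C, Wes, D), (21, Cal, B, Bo, C), (21, Cal, B, Eve, A), (21, Cal, B, Kim, A), (21, Cal, B, Uma, F), (21, Cal, B, Wes, D), (21, Eve, A, Bo, C), (21, Eve, A, Cal, B), (21, Eve, A, Uma, F), (21, Eve, A, Wes, B), (21, Eve, A, Wes, D), (21, Kim, A, Bo, C), (21, Kim, A, Cal, B), (21, Kim, A, Uma, F), (21, Kim, A, Wes, B), (21, Kim, A, Wes, D), (21, Uma, F, Bo, C), (21, Uma, F, Cal, B), (21, Uma, F, Eve, A), (21, Uma, F, Kim, A), (21, Uma, F, Wes, B), (21, Uma, F, Wes, D), (21, Wes, B, Bo, C), (21, Wes, B, Eve, A), (21, Wes, B, Kim, A), (21, Wes, B, Uma, F), (21, Wes, B, Wes, D), (21, Wes, D, Bo, C), (21, Wes, D, Cal, B), (21, Wes, D, Eve, A), (21, Wes, D, Kim, A), (21, Wes, D, Uma, F), (21, Wes, D, Wes, B)}
Keep only column(s) room, grade2 (33 duplicate(s) eliminated): {(21, A), (21, B), (21, C), (21, D), (21, F)}

{(21, A), (21, B), (21, C), (21, D), (21, F)}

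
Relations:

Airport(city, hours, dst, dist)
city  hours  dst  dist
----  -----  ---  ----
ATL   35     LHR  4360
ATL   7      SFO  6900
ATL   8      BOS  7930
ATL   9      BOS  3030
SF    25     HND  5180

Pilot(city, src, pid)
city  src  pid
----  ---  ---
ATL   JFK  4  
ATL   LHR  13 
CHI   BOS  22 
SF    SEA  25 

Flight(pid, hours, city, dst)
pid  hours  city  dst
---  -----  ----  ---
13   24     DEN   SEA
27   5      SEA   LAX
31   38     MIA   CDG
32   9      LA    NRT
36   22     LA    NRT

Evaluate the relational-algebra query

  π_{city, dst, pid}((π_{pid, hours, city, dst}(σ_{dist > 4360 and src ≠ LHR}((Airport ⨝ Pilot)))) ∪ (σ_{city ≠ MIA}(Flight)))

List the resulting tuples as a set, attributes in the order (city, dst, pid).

Natural join on city: {(ATL, 35, LHR, 4360, JFK, 4), (ATL, 35, LHR, 4360, LHR, 13), (ATL, 7, SFO, 6900, JFK, 4), (ATL, 7, SFO, 6900, LHR, 13), (ATL, 8, BOS, 7930, JFK, 4), (ATL, 8, BOS, 7930, LHR, 13), (ATL, 9, BOS, 3030, JFK, 4), (ATL, 9, BOS, 3030, LHR, 13), (SF, 25, HND, 5180, SEA, 25)}
Selection dist > 4360 and src ≠ LHR: {(ATL, 7, SFO, 6900, JFK, 4), (ATL, 8, BOS, 7930, JFK, 4), (SF, 25, HND, 5180, SEA, 25)}
π[pid, hours, city, dst]: project onto (pid, hours, city, dst) → {(25, 25, SF, HND), (4, 7, ATL, SFO), (4, 8, ATL, BOS)}
Selection city ≠ MIA: {(13, 24, DEN, SEA), (27, 5, SEA, LAX), (32, 9, LA, NRT), (36, 22, LA, NRT)}
Set union of the two operands is {(13, 24, DEN, SEA), (25, 25, SF, HND), (27, 5, SEA, LAX), (32, 9, LA, NRT), (36, 22, LA, NRT), (4, 7, ATL, SFO), (4, 8, ATL, BOS)}.
π[city, dst, pid]: project onto (city, dst, pid) → {(ATL, BOS, 4), (ATL, SFO, 4), (DEN, SEA, 13), (LA, NRT, 32), (LA, NRT, 36), (SEA, LAX, 27), (SF, HND, 25)}

{(ATL, BOS, 4), (ATL, SFO, 4), (DEN, SEA, 13), (LA, NRT, 32), (LA, NRT, 36), (SEA, LAX, 27), (SF, HND, 25)}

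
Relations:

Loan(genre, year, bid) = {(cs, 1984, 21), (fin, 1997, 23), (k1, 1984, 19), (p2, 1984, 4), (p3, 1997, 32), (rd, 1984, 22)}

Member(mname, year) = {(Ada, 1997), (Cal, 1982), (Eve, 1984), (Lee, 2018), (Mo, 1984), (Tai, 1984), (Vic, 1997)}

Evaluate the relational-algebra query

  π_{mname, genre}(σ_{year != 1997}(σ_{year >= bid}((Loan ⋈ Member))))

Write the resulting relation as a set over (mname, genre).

{(Eve, cs), (Eve, k1), (Eve, p2), (Eve, rd), (Mo, cs), (Mo, k1), (Mo, p2), (Mo, rd), (Tai, cs), (Tai, k1), (Tai, p2), (Tai, rd)}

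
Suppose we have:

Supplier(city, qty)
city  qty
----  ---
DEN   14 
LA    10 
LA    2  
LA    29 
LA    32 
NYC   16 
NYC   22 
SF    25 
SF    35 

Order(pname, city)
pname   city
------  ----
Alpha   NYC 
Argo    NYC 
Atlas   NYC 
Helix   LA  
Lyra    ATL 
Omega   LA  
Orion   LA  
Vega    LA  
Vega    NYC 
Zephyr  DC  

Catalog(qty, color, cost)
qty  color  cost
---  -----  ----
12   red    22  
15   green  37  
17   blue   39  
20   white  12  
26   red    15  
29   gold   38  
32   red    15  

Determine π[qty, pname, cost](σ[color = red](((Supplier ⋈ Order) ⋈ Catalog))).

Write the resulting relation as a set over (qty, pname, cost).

{(32, Helix, 15), (32, Omega, 15), (32, Orion, 15), (32, Vega, 15)}

Joining Supplier and Order on city yields {(LA, 10, Helix), (LA, 10, Omega), (LA, 10, Orion), (LA, 10, Vega), (LA, 2, Helix), (LA, 2, Omega), (LA, 2, Orion), (LA, 2, Vega), (LA, 29, Helix), (LA, 29, Omega), (LA, 29, Orion), (LA, 29, Vega), (LA, 32, Helix), (LA, 32, Omega), (LA, 32, Orion), (LA, 32, Vega), (NYC, 16, Alpha), (NYC, 16, Argo), (NYC, 16, Atlas), (NYC, 16, Vega), (NYC, 22, Alpha), (NYC, 22, Argo), (NYC, 22, Atlas), (NYC, 22, Vega)}.
Joining (Supplier ⋈ Order) and Catalog on qty yields {(LA, 29, Helix, gold, 38), (LA, 29, Omega, gold, 38), (LA, 29, Orion, gold, 38), (LA, 29, Vega, gold, 38), (LA, 32, Helix, red, 15), (LA, 32, Omega, red, 15), (LA, 32, Orion, red, 15), (LA, 32, Vega, red, 15)}.
σ[color = red]: keep tuples satisfying color = red → {(LA, 32, Helix, red, 15), (LA, 32, Omega, red, 15), (LA, 32, Orion, red, 15), (LA, 32, Vega, red, 15)}
π[qty, pname, cost]: project onto (qty, pname, cost) → {(32, Helix, 15), (32, Omega, 15), (32, Orion, 15), (32, Vega, 15)}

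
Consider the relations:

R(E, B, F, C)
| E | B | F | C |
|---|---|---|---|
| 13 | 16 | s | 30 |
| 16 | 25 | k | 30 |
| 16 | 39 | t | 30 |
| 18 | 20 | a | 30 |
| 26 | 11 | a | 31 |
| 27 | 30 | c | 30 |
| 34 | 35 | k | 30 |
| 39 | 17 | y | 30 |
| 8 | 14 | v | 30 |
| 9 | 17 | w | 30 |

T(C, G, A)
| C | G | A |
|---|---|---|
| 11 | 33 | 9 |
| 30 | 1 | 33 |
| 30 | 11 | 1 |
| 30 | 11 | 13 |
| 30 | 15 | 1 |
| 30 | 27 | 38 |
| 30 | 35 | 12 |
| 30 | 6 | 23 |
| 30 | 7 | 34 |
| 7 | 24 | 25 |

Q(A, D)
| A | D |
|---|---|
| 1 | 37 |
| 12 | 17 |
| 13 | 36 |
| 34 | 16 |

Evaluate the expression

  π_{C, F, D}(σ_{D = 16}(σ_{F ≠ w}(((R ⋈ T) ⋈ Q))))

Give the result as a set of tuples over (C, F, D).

{(30, a, 16), (30, c, 16), (30, k, 16), (30, s, 16), (30, t, 16), (30, v, 16), (30, y, 16)}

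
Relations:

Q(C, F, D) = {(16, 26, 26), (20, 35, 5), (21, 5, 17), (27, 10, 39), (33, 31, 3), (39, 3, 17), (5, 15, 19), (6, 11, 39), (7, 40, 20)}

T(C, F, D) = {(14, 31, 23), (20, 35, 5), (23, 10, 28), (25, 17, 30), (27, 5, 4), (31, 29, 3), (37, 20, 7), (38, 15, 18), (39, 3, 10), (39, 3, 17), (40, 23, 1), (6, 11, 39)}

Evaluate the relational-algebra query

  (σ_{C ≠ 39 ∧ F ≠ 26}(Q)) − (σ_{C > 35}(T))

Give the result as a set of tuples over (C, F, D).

{(20, 35, 5), (21, 5, 17), (27, 10, 39), (33, 31, 3), (5, 15, 19), (6, 11, 39), (7, 40, 20)}

σ[C ≠ 39 ∧ F ≠ 26]: keep tuples satisfying C ≠ 39 ∧ F ≠ 26 → {(20, 35, 5), (21, 5, 17), (27, 10, 39), (33, 31, 3), (5, 15, 19), (6, 11, 39), (7, 40, 20)}
σ[C > 35]: keep tuples satisfying C > 35 → {(37, 20, 7), (38, 15, 18), (39, 3, 10), (39, 3, 17), (40, 23, 1)}
Set difference of the two operands is {(20, 35, 5), (21, 5, 17), (27, 10, 39), (33, 31, 3), (5, 15, 19), (6, 11, 39), (7, 40, 20)}.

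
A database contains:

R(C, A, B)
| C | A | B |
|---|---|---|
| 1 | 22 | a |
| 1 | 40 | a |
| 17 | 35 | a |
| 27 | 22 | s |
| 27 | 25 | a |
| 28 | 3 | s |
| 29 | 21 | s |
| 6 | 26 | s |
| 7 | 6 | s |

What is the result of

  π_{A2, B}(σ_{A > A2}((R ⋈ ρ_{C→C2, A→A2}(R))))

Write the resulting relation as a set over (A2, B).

{(21, s), (22, a), (22, s), (25, a), (3, s), (35, a), (6, s)}

ρ[C→C2, A→A2]: schema becomes (C2, A2, B); tuples unchanged.
Natural join on B: {(1, 22, a, 1, 22), (1, 22, a, 1, 40), (1, 22, a, 17, 35), (1, 22, a, 27, 25), (1, 40, a, 1, 22), (1, 40, a, 1, 40), (1, 40, a, 17, 35), (1, 40, a, 27, 25), (17, 35, a, 1, 22), (17, 35, a, 1, 40), (17, 35, a, 17, 35), (17, 35, a, 27, 25), (27, 22, s, 27, 22), (27, 22, s, 28, 3), (27, 22, s, 29, 21), (27, 22, s, 6, 26), (27, 22, s, 7, 6), (27, 25, a, 1, 22), (27, 25, a, 1, 40), (27, 25, a, 17, 35), (27, 25, a, 27, 25), (28, 3, s, 27, 22), (28, 3, s, 28, 3), (28, 3, s, 29, 21), (28, 3, s, 6, 26), (28, 3, s, 7, 6), (29, 21, s, 27, 22), (29, 21, s, 28, 3), (29, 21, s, 29, 21), (29, 21, s, 6, 26), (29, 21, s, 7, 6), (6, 26, s, 27, 22), (6, 26, s, 28, 3), (6, 26, s, 29, 21), (6, 26, s, 6, 26), (6, 26, s, 7, 6), (7, 6, s, 27, 22), (7, 6, s, 28, 3), (7, 6, s, 29, 21), (7, 6, s, 6, 26), (7, 6, s, 7, 6)}
Filtering on A > A2 leaves {(1, 40, a, 1, 22), (1, 40, a, 17, 35), (1, 40, a, 27, 25), (17, 35, a, 1, 22), (17, 35, a, 27, 25), (27, 22, s, 28, 3), (27, 22, s, 29, 21), (27, 22, s, 7, 6), (27, 25, a, 1, 22), (29, 21, s, 28, 3), (29, 21, s, 7, 6), (6, 26, s, 27, 22), (6, 26, s, 28, 3), (6, 26, s, 29, 21), (6, 26, s, 7, 6), (7, 6, s, 28, 3)}.
Projecting to A2, B (9 duplicate(s) eliminated): {(21, s), (22, a), (22, s), (25, a), (3, s), (35, a), (6, s)}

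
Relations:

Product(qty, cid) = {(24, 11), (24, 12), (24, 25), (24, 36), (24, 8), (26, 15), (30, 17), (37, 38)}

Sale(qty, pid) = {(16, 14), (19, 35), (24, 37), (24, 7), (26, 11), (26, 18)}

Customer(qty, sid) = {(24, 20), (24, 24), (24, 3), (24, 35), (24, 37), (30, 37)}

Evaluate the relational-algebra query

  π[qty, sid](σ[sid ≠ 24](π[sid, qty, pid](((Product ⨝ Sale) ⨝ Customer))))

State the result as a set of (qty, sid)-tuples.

Natural join on qty: {(24, 11, 37), (24, 11, 7), (24, 12, 37), (24, 12, 7), (24, 25, 37), (24, 25, 7), (24, 36, 37), (24, 36, 7), (24, 8, 37), (24, 8, 7), (26, 15, 11), (26, 15, 18)}
Natural join on qty: {(24, 11, 37, 20), (24, 11, 37, 24), (24, 11, 37, 3), (24, 11, 37, 35), (24, 11, 37, 37), (24, 11, 7, 20), (24, 11, 7, 24), (24, 11, 7, 3), (24, 11, 7, 35), (24, 11, 7, 37), (24, 12, 37, 20), (24, 12, 37, 24), (24, 12, 37, 3), (24, 12, 37, 35), (24, 12, 37, 37), (24, 12, 7, 20), (24, 12, 7, 24), (24, 12, 7, 3), (24, 12, 7, 35), (24, 12, 7, 37), (24, 25, 37, 20), (24, 25, 37, 24), (24, 25, 37, 3), (24, 25, 37, 35), (24, 25, 37, 37), (24, 25, 7, 20), (24, 25, 7, 24), (24, 25, 7, 3), (24, 25, 7, 35), (24, 25, 7, 37), (24, 36, 37, 20), (24, 36, 37, 24), (24, 36, 37, 3), (24, 36, 37, 35), (24, 36, 37, 37), (24, 36, 7, 20), (24, 36, 7, 24), (24, 36, 7, 3), (24, 36, 7, 35), (24, 36, 7, 37), (24, 8, 37, 20), (24, 8, 37, 24), (24, 8, 37, 3), (24, 8, 37, 35), (24, 8, 37, 37), (24, 8, 7, 20), (24, 8, 7, 24), (24, 8, 7, 3), (24, 8, 7, 35), (24, 8, 7, 37)}
π_{sid, qty, pid} gives {(20, 24, 37), (20, 24, 7), (24, 24, 37), (24, 24, 7), (3, 24, 37), (3, 24, 7), (35, 24, 37), (35, 24, 7), (37, 24, 37), (37, 24, 7)} (40 duplicate(s) eliminated).
Filtering on sid ≠ 24 leaves {(20, 24, 37), (20, 24, 7), (3, 24, 37), (3, 24, 7), (35, 24, 37), (35, 24, 7), (37, 24, 37), (37, 24, 7)}.
π_{qty, sid} gives {(24, 20), (24, 3), (24, 35), (24, 37)} (4 duplicate(s) eliminated).

{(24, 20), (24, 3), (24, 35), (24, 37)}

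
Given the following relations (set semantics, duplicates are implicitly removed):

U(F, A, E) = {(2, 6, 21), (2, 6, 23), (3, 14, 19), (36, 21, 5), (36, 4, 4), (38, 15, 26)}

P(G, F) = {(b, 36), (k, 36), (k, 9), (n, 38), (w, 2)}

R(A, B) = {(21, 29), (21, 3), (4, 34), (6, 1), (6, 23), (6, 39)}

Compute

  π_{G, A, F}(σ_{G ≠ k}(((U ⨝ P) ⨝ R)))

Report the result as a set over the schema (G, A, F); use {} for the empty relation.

{(b, 21, 36), (b, 4, 36), (w, 6, 2)}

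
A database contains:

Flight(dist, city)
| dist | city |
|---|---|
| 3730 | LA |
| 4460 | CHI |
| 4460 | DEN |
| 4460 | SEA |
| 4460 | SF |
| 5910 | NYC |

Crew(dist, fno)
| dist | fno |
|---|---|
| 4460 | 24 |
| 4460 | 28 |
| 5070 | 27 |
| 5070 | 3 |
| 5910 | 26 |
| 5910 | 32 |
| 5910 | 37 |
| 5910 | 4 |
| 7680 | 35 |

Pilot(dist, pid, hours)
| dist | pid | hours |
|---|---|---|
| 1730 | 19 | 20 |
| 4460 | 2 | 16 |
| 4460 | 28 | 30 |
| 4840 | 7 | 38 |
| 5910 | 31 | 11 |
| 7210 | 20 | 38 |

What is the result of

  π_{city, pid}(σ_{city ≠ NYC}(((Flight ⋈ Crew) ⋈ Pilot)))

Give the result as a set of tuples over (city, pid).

Natural join on dist: {(4460, CHI, 24), (4460, CHI, 28), (4460, DEN, 24), (4460, DEN, 28), (4460, SEA, 24), (4460, SEA, 28), (4460, SF, 24), (4460, SF, 28), (5910, NYC, 26), (5910, NYC, 32), (5910, NYC, 37), (5910, NYC, 4)}
Natural join on dist: {(4460, CHI, 24, 2, 16), (4460, CHI, 24, 28, 30), (4460, CHI, 28, 2, 16), (4460, CHI, 28, 28, 30), (4460, DEN, 24, 2, 16), (4460, DEN, 24, 28, 30), (4460, DEN, 28, 2, 16), (4460, DEN, 28, 28, 30), (4460, SEA, 24, 2, 16), (4460, SEA, 24, 28, 30), (4460, SEA, 28, 2, 16), (4460, SEA, 28, 28, 30), (4460, SF, 24, 2, 16), (4460, SF, 24, 28, 30), (4460, SF, 28, 2, 16), (4460, SF, 28, 28, 30), (5910, NYC, 26, 31, 11), (5910, NYC, 32, 31, 11), (5910, NYC, 37, 31, 11), (5910, NYC, 4, 31, 11)}
σ[city ≠ NYC]: keep tuples satisfying city ≠ NYC → {(4460, CHI, 24, 2, 16), (4460, CHI, 24, 28, 30), (4460, CHI, 28, 2, 16), (4460, CHI, 28, 28, 30), (4460, DEN, 24, 2, 16), (4460, DEN, 24, 28, 30), (4460, DEN, 28, 2, 16), (4460, DEN, 28, 28, 30), (4460, SEA, 24, 2, 16), (4460, SEA, 24, 28, 30), (4460, SEA, 28, 2, 16), (4460, SEA, 28, 28, 30), (4460, SF, 24, 2, 16), (4460, SF, 24, 28, 30), (4460, SF, 28, 2, 16), (4460, SF, 28, 28, 30)}
Keep only column(s) city, pid (8 duplicate(s) eliminated): {(CHI, 2), (CHI, 28), (DEN, 2), (DEN, 28), (SEA, 2), (SEA, 28), (SF, 2), (SF, 28)}

{(CHI, 2), (CHI, 28), (DEN, 2), (DEN, 28), (SEA, 2), (SEA, 28), (SF, 2), (SF, 28)}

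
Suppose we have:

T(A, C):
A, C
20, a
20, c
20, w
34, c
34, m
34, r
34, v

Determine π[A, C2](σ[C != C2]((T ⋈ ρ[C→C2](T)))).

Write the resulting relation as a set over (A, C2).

{(20, a), (20, c), (20, w), (34, c), (34, m), (34, r), (34, v)}

ρ[C→C2]: schema becomes (A, C2); tuples unchanged.
Natural join on A: {(20, a, a), (20, a, c), (20, a, w), (20, c, a), (20, c, c), (20, c, w), (20, w, a), (20, w, c), (20, w, w), (34, c, c), (34, c, m), (34, c, r), (34, c, v), (34, m, c), (34, m, m), (34, m, r), (34, m, v), (34, r, c), (34, r, m), (34, r, r), (34, r, v), (34, v, c), (34, v, m), (34, v, r), (34, v, v)}
Selection C != C2: {(20, a, c), (20, a, w), (20, c, a), (20, c, w), (20, w, a), (20, w, c), (34, c, m), (34, c, r), (34, c, v), (34, m, c), (34, m, r), (34, m, v), (34, r, c), (34, r, m), (34, r, v), (34, v, c), (34, v, m), (34, v, r)}
Projecting to A, C2 (11 duplicate(s) eliminated): {(20, a), (20, c), (20, w), (34, c), (34, m), (34, r), (34, v)}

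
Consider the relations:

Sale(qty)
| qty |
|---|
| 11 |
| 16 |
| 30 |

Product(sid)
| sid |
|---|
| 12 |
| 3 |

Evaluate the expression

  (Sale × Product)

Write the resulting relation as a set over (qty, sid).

{(11, 12), (11, 3), (16, 12), (16, 3), (30, 12), (30, 3)}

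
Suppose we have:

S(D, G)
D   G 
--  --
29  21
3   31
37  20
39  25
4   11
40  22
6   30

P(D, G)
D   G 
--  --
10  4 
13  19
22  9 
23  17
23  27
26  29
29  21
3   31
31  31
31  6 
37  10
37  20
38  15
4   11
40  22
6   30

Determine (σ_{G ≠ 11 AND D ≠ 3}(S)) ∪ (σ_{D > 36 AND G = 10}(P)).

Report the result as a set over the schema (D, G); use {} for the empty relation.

Selection G ≠ 11 AND D ≠ 3: {(29, 21), (37, 20), (39, 25), (40, 22), (6, 30)}
Selection D > 36 AND G = 10: {(37, 10)}
Taking the union: {(29, 21), (37, 10), (37, 20), (39, 25), (40, 22), (6, 30)}

{(29, 21), (37, 10), (37, 20), (39, 25), (40, 22), (6, 30)}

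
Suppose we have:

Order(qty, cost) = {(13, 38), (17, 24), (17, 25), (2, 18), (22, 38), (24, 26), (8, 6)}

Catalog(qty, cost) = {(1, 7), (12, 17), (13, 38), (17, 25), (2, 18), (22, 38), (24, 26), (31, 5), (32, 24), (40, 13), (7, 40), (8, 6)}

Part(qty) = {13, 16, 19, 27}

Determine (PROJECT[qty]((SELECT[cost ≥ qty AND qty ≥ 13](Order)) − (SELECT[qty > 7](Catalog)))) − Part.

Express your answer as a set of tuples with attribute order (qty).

{17}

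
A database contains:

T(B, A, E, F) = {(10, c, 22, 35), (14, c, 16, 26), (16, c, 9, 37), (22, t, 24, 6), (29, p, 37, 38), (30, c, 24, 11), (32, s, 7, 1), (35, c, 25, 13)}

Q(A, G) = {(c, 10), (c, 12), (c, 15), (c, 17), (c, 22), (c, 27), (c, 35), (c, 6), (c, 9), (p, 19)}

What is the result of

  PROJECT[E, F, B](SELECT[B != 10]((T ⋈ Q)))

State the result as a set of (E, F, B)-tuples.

Natural join on A: {(10, c, 22, 35, 10), (10, c, 22, 35, 12), (10, c, 22, 35, 15), (10, c, 22, 35, 17), (10, c, 22, 35, 22), (10, c, 22, 35, 27), (10, c, 22, 35, 35), (10, c, 22, 35, 6), (10, c, 22, 35, 9), (14, c, 16, 26, 10), (14, c, 16, 26, 12), (14, c, 16, 26, 15), (14, c, 16, 26, 17), (14, c, 16, 26, 22), (14, c, 16, 26, 27), (14, c, 16, 26, 35), (14, c, 16, 26, 6), (14, c, 16, 26, 9), (16, c, 9, 37, 10), (16, c, 9, 37, 12), (16, c, 9, 37, 15), (16, c, 9, 37, 17), (16, c, 9, 37, 22), (16, c, 9, 37, 27), (16, c, 9, 37, 35), (16, c, 9, 37, 6), (16, c, 9, 37, 9), (29, p, 37, 38, 19), (30, c, 24, 11, 10), (30, c, 24, 11, 12), (30, c, 24, 11, 15), (30, c, 24, 11, 17), (30, c, 24, 11, 22), (30, c, 24, 11, 27), (30, c, 24, 11, 35), (30, c, 24, 11, 6), (30, c, 24, 11, 9), (35, c, 25, 13, 10), (35, c, 25, 13, 12), (35, c, 25, 13, 15), (35, c, 25, 13, 17), (35, c, 25, 13, 22), (35, c, 25, 13, 27), (35, c, 25, 13, 35), (35, c, 25, 13, 6), (35, c, 25, 13, 9)}
Selection B != 10: {(14, c, 16, 26, 10), (14, c, 16, 26, 12), (14, c, 16, 26, 15), (14, c, 16, 26, 17), (14, c, 16, 26, 22), (14, c, 16, 26, 27), (14, c, 16, 26, 35), (14, c, 16, 26, 6), (14, c, 16, 26, 9), (16, c, 9, 37, 10), (16, c, 9, 37, 12), (16, c, 9, 37, 15), (16, c, 9, 37, 17), (16, c, 9, 37, 22), (16, c, 9, 37, 27), (16, c, 9, 37, 35), (16, c, 9, 37, 6), (16, c, 9, 37, 9), (29, p, 37, 38, 19), (30, c, 24, 11, 10), (30, c, 24, 11, 12), (30, c, 24, 11, 15), (30, c, 24, 11, 17), (30, c, 24, 11, 22), (30, c, 24, 11, 27), (30, c, 24, 11, 35), (30, c, 24, 11, 6), (30, c, 24, 11, 9), (35, c, 25, 13, 10), (35, c, 25, 13, 12), (35, c, 25, 13, 15), (35, c, 25, 13, 17), (35, c, 25, 13, 22), (35, c, 25, 13, 27), (35, c, 25, 13, 35), (35, c, 25, 13, 6), (35, c, 25, 13, 9)}
π[E, F, B]: project onto (E, F, B) (32 duplicate(s) eliminated) → {(16, 26, 14), (24, 11, 30), (25, 13, 35), (37, 38, 29), (9, 37, 16)}

{(16, 26, 14), (24, 11, 30), (25, 13, 35), (37, 38, 29), (9, 37, 16)}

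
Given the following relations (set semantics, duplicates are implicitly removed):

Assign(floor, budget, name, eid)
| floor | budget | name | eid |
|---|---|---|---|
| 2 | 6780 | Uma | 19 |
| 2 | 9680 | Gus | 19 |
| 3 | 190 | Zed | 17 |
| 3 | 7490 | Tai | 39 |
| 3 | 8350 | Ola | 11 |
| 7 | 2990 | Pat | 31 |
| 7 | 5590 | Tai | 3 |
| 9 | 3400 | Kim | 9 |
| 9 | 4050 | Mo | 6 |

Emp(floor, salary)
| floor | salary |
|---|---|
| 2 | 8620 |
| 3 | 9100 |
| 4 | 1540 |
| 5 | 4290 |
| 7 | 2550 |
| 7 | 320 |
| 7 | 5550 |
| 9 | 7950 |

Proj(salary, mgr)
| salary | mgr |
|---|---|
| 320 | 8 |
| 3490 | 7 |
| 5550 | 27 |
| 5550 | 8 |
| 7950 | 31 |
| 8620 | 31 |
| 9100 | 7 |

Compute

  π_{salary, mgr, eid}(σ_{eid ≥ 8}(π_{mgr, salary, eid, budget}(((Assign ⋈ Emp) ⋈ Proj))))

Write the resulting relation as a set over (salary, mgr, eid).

Joining Assign and Emp on floor yields {(2, 6780, Uma, 19, 8620), (2, 9680, Gus, 19, 8620), (3, 190, Zed, 17, 9100), (3, 7490, Tai, 39, 9100), (3, 8350, Ola, 11, 9100), (7, 2990, Pat, 31, 2550), (7, 2990, Pat, 31, 320), (7, 2990, Pat, 31, 5550), (7, 5590, Tai, 3, 2550), (7, 5590, Tai, 3, 320), (7, 5590, Tai, 3, 5550), (9, 3400, Kim, 9, 7950), (9, 4050, Mo, 6, 7950)}.
Joining (Assign ⋈ Emp) and Proj on salary yields {(2, 6780, Uma, 19, 8620, 31), (2, 9680, Gus, 19, 8620, 31), (3, 190, Zed, 17, 9100, 7), (3, 7490, Tai, 39, 9100, 7), (3, 8350, Ola, 11, 9100, 7), (7, 2990, Pat, 31, 320, 8), (7, 2990, Pat, 31, 5550, 27), (7, 2990, Pat, 31, 5550, 8), (7, 5590, Tai, 3, 320, 8), (7, 5590, Tai, 3, 5550, 27), (7, 5590, Tai, 3, 5550, 8), (9, 3400, Kim, 9, 7950, 31), (9, 4050, Mo, 6, 7950, 31)}.
Projecting to mgr, salary, eid, budget: {(27, 5550, 3, 5590), (27, 5550, 31, 2990), (31, 7950, 6, 4050), (31, 7950, 9, 3400), (31, 8620, 19, 6780), (31, 8620, 19, 9680), (7, 9100, 11, 8350), (7, 9100, 17, 190), (7, 9100, 39, 7490), (8, 320, 3, 5590), (8, 320, 31, 2990), (8, 5550, 3, 5590), (8, 5550, 31, 2990)}
Filtering on eid ≥ 8 leaves {(27, 5550, 31, 2990), (31, 7950, 9, 3400), (31, 8620, 19, 6780), (31, 8620, 19, 9680), (7, 9100, 11, 8350), (7, 9100, 17, 190), (7, 9100, 39, 7490), (8, 320, 31, 2990), (8, 5550, 31, 2990)}.
Projecting to salary, mgr, eid (1 duplicate(s) eliminated): {(320, 8, 31), (5550, 27, 31), (5550, 8, 31), (7950, 31, 9), (8620, 31, 19), (9100, 7, 11), (9100, 7, 17), (9100, 7, 39)}

{(320, 8, 31), (5550, 27, 31), (5550, 8, 31), (7950, 31, 9), (8620, 31, 19), (9100, 7, 11), (9100, 7, 17), (9100, 7, 39)}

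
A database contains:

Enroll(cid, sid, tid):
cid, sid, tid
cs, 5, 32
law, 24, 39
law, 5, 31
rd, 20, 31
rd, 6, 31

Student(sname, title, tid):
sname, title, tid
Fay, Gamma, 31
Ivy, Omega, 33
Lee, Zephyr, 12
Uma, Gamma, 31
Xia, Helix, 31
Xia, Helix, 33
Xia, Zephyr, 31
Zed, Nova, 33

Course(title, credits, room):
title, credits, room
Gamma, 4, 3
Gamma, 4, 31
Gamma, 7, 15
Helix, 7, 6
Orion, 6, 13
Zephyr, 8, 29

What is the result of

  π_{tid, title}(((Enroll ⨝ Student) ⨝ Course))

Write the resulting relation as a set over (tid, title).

Joining Enroll and Student on tid yields {(law, 5, 31, Fay, Gamma), (law, 5, 31, Uma, Gamma), (law, 5, 31, Xia, Helix), (law, 5, 31, Xia, Zephyr), (rd, 20, 31, Fay, Gamma), (rd, 20, 31, Uma, Gamma), (rd, 20, 31, Xia, Helix), (rd, 20, 31, Xia, Zephyr), (rd, 6, 31, Fay, Gamma), (rd, 6, 31, Uma, Gamma), (rd, 6, 31, Xia, Helix), (rd, 6, 31, Xia, Zephyr)}.
Joining (Enroll ⨝ Student) and Course on title yields {(law, 5, 31, Fay, Gamma, 4, 3), (law, 5, 31, Fay, Gamma, 4, 31), (law, 5, 31, Fay, Gamma, 7, 15), (law, 5, 31, Uma, Gamma, 4, 3), (law, 5, 31, Uma, Gamma, 4, 31), (law, 5, 31, Uma, Gamma, 7, 15), (law, 5, 31, Xia, Helix, 7, 6), (law, 5, 31, Xia, Zephyr, 8, 29), (rd, 20, 31, Fay, Gamma, 4, 3), (rd, 20, 31, Fay, Gamma, 4, 31), (rd, 20, 31, Fay, Gamma, 7, 15), (rd, 20, 31, Uma, Gamma, 4, 3), (rd, 20, 31, Uma, Gamma, 4, 31), (rd, 20, 31, Uma, Gamma, 7, 15), (rd, 20, 31, Xia, Helix, 7, 6), (rd, 20, 31, Xia, Zephyr, 8, 29), (rd, 6, 31, Fay, Gamma, 4, 3), (rd, 6, 31, Fay, Gamma, 4, 31), (rd, 6, 31, Fay, Gamma, 7, 15), (rd, 6, 31, Uma, Gamma, 4, 3), (rd, 6, 31, Uma, Gamma, 4, 31), (rd, 6, 31, Uma, Gamma, 7, 15), (rd, 6, 31, Xia, Helix, 7, 6), (rd, 6, 31, Xia, Zephyr, 8, 29)}.
π_{tid, title} gives {(31, Gamma), (31, Helix), (31, Zephyr)} (21 duplicate(s) eliminated).

{(31, Gamma), (31, Helix), (31, Zephyr)}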